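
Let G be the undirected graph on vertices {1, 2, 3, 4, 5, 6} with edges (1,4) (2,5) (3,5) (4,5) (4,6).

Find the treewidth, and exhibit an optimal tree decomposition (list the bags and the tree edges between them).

Treewidth 1.
Bags: B1 = {4, 6}  B2 = {4, 5}  B3 = {2, 5}  B4 = {3, 5}  B5 = {1, 4}
Tree: B1–B2, B2–B3, B3–B4, B2–B5

Every bag has size at most 2, so the width is 2 − 1 = 1 and tw(G) ≤ 1. G has an edge, so its treewidth is at least 1. The upper and lower bounds meet at 1, so that is the treewidth.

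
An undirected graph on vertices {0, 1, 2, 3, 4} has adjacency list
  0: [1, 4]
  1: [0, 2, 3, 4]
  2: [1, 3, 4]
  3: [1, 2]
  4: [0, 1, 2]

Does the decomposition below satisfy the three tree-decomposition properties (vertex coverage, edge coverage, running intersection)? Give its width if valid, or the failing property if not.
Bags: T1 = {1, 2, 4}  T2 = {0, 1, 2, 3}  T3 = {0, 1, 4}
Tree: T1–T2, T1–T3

A tree decomposition must satisfy three properties: every vertex lies in some bag; for every edge, both endpoints lie together in some bag; and for every vertex, the bags containing it form a connected subtree. Here bags containing vertex 0 are not connected in the tree, so the decomposition is invalid.

No — bags containing vertex 0 are not connected in the tree.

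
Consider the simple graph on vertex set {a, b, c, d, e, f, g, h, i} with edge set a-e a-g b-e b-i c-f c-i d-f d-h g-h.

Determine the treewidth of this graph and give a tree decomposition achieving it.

The largest bag has 3 vertices, giving width 2; this decomposition certifies tw(G) ≤ 2. Since f–c–i–b–e–a–g–h–d–f is a cycle in G, G is not acyclic. Forests are exactly the graphs of treewidth ≤ 1, so tw(G) ≥ 2. The upper and lower bounds meet at 2, so that is the treewidth.

Treewidth 2.
Bags: B1 = {c, f, i}  B2 = {b, f, i}  B3 = {b, e, f}  B4 = {a, e, f}  B5 = {a, f, g}  B6 = {f, g, h}  B7 = {d, f, h}
Tree: B1–B2, B2–B3, B3–B4, B4–B5, B5–B6, B6–B7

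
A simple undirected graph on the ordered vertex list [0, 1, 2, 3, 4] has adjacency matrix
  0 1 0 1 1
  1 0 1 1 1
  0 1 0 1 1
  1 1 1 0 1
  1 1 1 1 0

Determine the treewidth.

A width-3 tree decomposition is:
Bags: B1 = {1, 2, 3, 4}  B2 = {0, 1, 3, 4}
Tree: B1–B2
Each bag holds 4 vertices, so the decomposition has width 3, which upper-bounds the treewidth. On the other hand G contains the 4-clique {0, 1, 3, 4}. A clique must lie in a single bag of any decomposition, so no decomposition can have width below 3. Therefore the treewidth is 3.

3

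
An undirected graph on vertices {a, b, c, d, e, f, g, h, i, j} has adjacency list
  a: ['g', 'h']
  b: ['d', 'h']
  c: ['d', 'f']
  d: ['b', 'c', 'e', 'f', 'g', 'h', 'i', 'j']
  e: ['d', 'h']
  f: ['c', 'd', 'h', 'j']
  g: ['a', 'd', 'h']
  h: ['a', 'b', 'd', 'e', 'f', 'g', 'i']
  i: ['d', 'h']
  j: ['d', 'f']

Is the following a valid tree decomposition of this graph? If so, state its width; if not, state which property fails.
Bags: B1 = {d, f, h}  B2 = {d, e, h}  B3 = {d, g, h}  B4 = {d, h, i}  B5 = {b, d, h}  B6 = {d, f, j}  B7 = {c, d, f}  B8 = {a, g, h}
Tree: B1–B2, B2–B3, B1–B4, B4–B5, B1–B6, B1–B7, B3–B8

Checking the three conditions: (i) the bags cover all of {a, b, c, d, e, f, g, h, i, j}; (ii) for each edge, some bag contains both endpoints; (iii) the bags containing any fixed vertex form a subtree. All hold, so the decomposition is valid with width 3 − 1 = 2.

Yes; width 2.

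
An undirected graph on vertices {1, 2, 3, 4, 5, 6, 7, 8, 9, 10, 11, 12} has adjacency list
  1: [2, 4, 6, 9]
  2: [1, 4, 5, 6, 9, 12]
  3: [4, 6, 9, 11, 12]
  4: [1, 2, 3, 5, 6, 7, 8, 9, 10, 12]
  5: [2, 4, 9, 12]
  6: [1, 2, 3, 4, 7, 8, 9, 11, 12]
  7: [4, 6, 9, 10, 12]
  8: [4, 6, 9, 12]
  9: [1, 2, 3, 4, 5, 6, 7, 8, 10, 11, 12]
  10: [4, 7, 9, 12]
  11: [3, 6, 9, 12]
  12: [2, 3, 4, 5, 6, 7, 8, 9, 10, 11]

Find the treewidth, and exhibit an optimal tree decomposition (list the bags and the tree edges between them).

The largest bag has 5 vertices, giving width 4; this decomposition certifies tw(G) ≤ 4. For the lower bound, the 5 vertices {3, 6, 9, 11, 12} are pairwise adjacent, and any tree decomposition puts a clique entirely inside one bag — forcing width ≥ 4. Combining the bounds, tw(G) = 4.

Treewidth 4.
One optimal decomposition is:
Bags: B1 = {1, 2, 4, 6, 9}  B2 = {2, 4, 6, 9, 12}  B3 = {4, 6, 7, 9, 12}  B4 = {3, 4, 6, 9, 12}  B5 = {3, 6, 9, 11, 12}  B6 = {4, 7, 9, 10, 12}  B7 = {4, 6, 8, 9, 12}  B8 = {2, 4, 5, 9, 12}
Tree: B1–B2, B2–B3, B3–B4, B4–B5, B3–B6, B4–B7, B2–B8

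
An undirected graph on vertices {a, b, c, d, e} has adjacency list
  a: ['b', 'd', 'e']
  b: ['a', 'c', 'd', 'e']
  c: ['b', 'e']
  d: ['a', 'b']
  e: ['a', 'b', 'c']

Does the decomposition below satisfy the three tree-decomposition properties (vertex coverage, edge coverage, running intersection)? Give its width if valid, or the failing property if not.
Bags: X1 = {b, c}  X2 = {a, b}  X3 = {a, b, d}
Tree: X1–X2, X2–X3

No — vertex e appears in no bag.

A tree decomposition must satisfy three properties: every vertex lies in some bag; for every edge, both endpoints lie together in some bag; and for every vertex, the bags containing it form a connected subtree. Here vertex e appears in no bag, so the decomposition is invalid.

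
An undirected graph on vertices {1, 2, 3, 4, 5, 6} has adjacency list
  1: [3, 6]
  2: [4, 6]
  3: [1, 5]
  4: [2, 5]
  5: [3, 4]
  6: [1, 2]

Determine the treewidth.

A width-2 tree decomposition is:
Bags: B1 = {2, 4, 6}  B2 = {4, 5, 6}  B3 = {3, 5, 6}  B4 = {1, 3, 6}
Tree: B1–B2, B2–B3, B3–B4
The largest bag has 3 vertices, giving width 2; this decomposition certifies tw(G) ≤ 2. The edges 6–2–4–5–3–1–6 form a cycle, so G is not a tree and its treewidth is at least 2. The upper and lower bounds meet at 2, so that is the treewidth.

2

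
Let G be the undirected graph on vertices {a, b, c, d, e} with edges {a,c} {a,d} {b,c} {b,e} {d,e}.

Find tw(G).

2

A width-2 tree decomposition is:
Bags: B1 = {a, c, d}  B2 = {b, c, d}  B3 = {b, d, e}
Tree: B1–B2, B2–B3
Every bag has size at most 3, so the width is 3 − 1 = 2 and tw(G) ≤ 2. The edges d–a–c–b–e–d form a cycle, so G is not a tree and its treewidth is at least 2. The upper and lower bounds meet at 2, so that is the treewidth.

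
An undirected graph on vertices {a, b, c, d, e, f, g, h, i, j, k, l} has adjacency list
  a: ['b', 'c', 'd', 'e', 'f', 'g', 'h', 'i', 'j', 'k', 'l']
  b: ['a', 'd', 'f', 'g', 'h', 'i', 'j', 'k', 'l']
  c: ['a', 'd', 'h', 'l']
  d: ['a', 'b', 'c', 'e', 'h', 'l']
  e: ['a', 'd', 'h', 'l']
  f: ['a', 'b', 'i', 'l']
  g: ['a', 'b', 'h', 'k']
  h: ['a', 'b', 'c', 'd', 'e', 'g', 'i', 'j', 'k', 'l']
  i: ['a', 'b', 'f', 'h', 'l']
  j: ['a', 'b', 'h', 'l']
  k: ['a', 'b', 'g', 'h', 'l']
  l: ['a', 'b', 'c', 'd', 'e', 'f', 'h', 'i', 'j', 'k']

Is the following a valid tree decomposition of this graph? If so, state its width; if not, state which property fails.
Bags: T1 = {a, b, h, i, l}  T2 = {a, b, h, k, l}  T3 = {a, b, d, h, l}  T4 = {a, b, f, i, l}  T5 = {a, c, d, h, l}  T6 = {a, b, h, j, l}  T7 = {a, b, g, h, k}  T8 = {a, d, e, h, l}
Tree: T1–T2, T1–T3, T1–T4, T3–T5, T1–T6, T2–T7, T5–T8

Yes; width 4.

Vertex coverage: the bags together contain {a, b, c, d, e, f, g, h, i, j, k, l}, the full vertex set. Edge coverage: each edge of G has both endpoints in at least one bag. Running intersection: for every vertex, the bags containing it form a connected subtree. All three properties hold, so this is a valid tree decomposition of width max|bag| − 1 = 4, and hence tw(G) ≤ 4.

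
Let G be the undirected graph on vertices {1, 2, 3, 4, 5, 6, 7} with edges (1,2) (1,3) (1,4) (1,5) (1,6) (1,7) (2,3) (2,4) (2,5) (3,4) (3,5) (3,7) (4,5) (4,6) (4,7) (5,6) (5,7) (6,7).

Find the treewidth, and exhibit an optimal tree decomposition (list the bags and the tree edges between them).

Treewidth 4.
One such decomposition:
Bags: B1 = {1, 4, 5, 6, 7}  B2 = {1, 3, 4, 5, 7}  B3 = {1, 2, 3, 4, 5}
Tree: B1–B2, B2–B3

The largest bag has 5 vertices, giving width 4; this decomposition certifies tw(G) ≤ 4. For the lower bound, the 5 vertices {1, 2, 3, 4, 5} are pairwise adjacent, and any tree decomposition puts a clique entirely inside one bag — forcing width ≥ 4. The upper and lower bounds meet at 4, so that is the treewidth.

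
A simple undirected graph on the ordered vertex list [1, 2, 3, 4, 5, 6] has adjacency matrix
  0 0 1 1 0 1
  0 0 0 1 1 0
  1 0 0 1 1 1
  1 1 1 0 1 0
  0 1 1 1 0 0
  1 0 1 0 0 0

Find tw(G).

A width-2 tree decomposition is:
Bags: B1 = {3, 4, 5}  B2 = {1, 3, 4}  B3 = {2, 4, 5}  B4 = {1, 3, 6}
Tree: B1–B2, B1–B3, B2–B4
The largest bag has 3 vertices, giving width 2; this decomposition certifies tw(G) ≤ 2. Conversely, {2, 4, 5} is a clique of size 3, and the vertices of any clique must share a bag in every tree decomposition; so some bag has ≥ 3 vertices and tw(G) ≥ 2. Therefore the treewidth is 2.

2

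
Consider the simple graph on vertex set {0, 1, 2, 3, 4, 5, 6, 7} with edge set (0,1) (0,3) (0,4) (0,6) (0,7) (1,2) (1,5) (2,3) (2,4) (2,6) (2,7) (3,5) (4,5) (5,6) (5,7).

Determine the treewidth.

A width-3 tree decomposition is:
Bags: B1 = {0, 2, 3, 5}  B2 = {0, 1, 2, 5}  B3 = {0, 2, 5, 6}  B4 = {0, 2, 5, 7}  B5 = {0, 2, 4, 5}
Tree: B1–B2, B2–B3, B3–B4, B4–B5
Every bag has size at most 4, so the width is 4 − 1 = 3 and tw(G) ≤ 3. For the lower bound: the 4 vertex sets {0,3}, {1,5}, {2}, {6} are disjoint, each induces a connected subgraph, and every pair is joined by at least one edge of G. Contracting each set to a single vertex therefore yields K_{4} as a minor, and since treewidth is minor-monotone, tw(G) ≥ tw(K_{4}) = 3. The upper and lower bounds meet at 3, so that is the treewidth.

3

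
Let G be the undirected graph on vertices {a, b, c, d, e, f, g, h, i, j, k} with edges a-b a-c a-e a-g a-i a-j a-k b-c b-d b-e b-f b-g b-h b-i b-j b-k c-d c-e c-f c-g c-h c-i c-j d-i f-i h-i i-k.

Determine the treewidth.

3

A width-3 tree decomposition is:
Bags: B1 = {a, b, c, i}  B2 = {b, c, d, i}  B3 = {a, b, c, e}  B4 = {b, c, f, i}  B5 = {b, c, h, i}  B6 = {a, b, c, j}  B7 = {a, b, c, g}  B8 = {a, b, i, k}
Tree: B1–B2, B1–B3, B1–B4, B4–B5, B1–B6, B1–B7, B1–B8
The largest bag has 4 vertices, giving width 3; this decomposition certifies tw(G) ≤ 3. On the other hand G contains the 4-clique {a, b, c, g}. A clique must lie in a single bag of any decomposition, so no decomposition can have width below 3. The upper and lower bounds meet at 3, so that is the treewidth.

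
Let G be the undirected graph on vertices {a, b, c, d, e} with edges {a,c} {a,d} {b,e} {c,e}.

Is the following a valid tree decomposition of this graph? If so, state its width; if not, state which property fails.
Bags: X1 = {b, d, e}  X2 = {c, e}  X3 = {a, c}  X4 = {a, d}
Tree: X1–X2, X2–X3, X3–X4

No — bags containing vertex d are not connected in the tree.

A tree decomposition must satisfy three properties: every vertex lies in some bag; for every edge, both endpoints lie together in some bag; and for every vertex, the bags containing it form a connected subtree. Here bags containing vertex d are not connected in the tree, so the decomposition is invalid.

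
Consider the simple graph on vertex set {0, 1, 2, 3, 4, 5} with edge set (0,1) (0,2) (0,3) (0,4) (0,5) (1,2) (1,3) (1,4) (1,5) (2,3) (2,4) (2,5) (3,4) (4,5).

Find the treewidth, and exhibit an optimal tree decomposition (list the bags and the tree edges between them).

The largest bag has 5 vertices, giving width 4; this decomposition certifies tw(G) ≤ 4. For the lower bound, the 5 vertices {0, 1, 2, 3, 4} are pairwise adjacent, and any tree decomposition puts a clique entirely inside one bag — forcing width ≥ 4. Hence tw(G) = 4 exactly.

Treewidth 4.
One optimal decomposition is:
Bags: B1 = {0, 1, 2, 4, 5}  B2 = {0, 1, 2, 3, 4}
Tree: B1–B2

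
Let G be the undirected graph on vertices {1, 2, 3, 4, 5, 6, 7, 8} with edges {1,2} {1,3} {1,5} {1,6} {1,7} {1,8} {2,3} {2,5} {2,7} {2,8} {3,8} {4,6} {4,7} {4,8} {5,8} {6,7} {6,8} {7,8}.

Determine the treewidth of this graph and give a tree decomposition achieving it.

The largest bag has 4 vertices, giving width 3; this decomposition certifies tw(G) ≤ 3. For the lower bound, the 4 vertices {1, 2, 3, 8} are pairwise adjacent, and any tree decomposition puts a clique entirely inside one bag — forcing width ≥ 3. The upper and lower bounds meet at 3, so that is the treewidth.

Treewidth 3.
Bags: B1 = {1, 2, 7, 8}  B2 = {1, 2, 3, 8}  B3 = {1, 2, 5, 8}  B4 = {1, 6, 7, 8}  B5 = {4, 6, 7, 8}
Tree: B1–B2, B1–B3, B1–B4, B4–B5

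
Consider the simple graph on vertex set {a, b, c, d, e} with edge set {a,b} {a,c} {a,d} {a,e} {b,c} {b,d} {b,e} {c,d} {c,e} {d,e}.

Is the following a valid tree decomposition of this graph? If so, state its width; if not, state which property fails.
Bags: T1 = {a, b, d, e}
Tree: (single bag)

A tree decomposition must satisfy three properties: every vertex lies in some bag; for every edge, both endpoints lie together in some bag; and for every vertex, the bags containing it form a connected subtree. Here vertex c appears in no bag, so the decomposition is invalid.

No — vertex c appears in no bag.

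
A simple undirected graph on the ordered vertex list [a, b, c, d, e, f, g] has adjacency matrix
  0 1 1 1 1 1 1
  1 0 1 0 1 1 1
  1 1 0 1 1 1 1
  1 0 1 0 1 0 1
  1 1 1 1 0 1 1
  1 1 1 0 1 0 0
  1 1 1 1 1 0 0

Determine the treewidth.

A width-4 tree decomposition is:
Bags: B1 = {a, b, c, e, g}  B2 = {a, c, d, e, g}  B3 = {a, b, c, e, f}
Tree: B1–B2, B1–B3
The largest bag has 5 vertices, giving width 4; this decomposition certifies tw(G) ≤ 4. For the lower bound, the 5 vertices {a, c, d, e, g} are pairwise adjacent, and any tree decomposition puts a clique entirely inside one bag — forcing width ≥ 4. The upper and lower bounds meet at 4, so that is the treewidth.

4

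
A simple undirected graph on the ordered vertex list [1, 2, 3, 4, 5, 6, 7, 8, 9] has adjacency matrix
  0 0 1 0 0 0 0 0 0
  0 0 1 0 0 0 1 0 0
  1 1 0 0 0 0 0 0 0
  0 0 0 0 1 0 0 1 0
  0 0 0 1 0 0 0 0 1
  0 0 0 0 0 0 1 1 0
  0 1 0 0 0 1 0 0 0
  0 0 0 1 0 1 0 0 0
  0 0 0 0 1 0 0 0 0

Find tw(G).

1

A width-1 tree decomposition is:
Bags: B1 = {5, 9}  B2 = {4, 5}  B3 = {4, 8}  B4 = {6, 8}  B5 = {6, 7}  B6 = {2, 7}  B7 = {2, 3}  B8 = {1, 3}
Tree: B1–B2, B2–B3, B3–B4, B4–B5, B5–B6, B6–B7, B7–B8
The largest bag has 2 vertices, giving width 1; this decomposition certifies tw(G) ≤ 1. Since G has at least one edge (e.g. 9–5), it is not an edgeless graph, so tw(G) ≥ 1. The upper and lower bounds meet at 1, so that is the treewidth.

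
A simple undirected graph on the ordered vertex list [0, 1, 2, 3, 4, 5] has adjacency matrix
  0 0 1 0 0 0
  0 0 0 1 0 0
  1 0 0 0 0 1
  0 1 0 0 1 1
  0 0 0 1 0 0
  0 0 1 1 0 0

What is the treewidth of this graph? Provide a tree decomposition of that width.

The largest bag has 2 vertices, giving width 1; this decomposition certifies tw(G) ≤ 1. Since G has at least one edge (e.g. 5–3), it is not an edgeless graph, so tw(G) ≥ 1. The upper and lower bounds meet at 1, so that is the treewidth.

Treewidth 1.
One optimal decomposition is:
Bags: B1 = {3, 5}  B2 = {1, 3}  B3 = {2, 5}  B4 = {3, 4}  B5 = {0, 2}
Tree: B1–B2, B1–B3, B2–B4, B3–B5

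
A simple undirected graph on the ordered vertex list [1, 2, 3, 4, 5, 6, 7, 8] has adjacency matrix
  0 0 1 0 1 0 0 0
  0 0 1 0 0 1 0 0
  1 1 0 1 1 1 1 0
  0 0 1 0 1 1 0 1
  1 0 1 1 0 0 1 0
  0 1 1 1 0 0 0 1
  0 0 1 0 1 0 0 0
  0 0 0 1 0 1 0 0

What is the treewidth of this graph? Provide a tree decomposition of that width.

The largest bag has 3 vertices, giving width 2; this decomposition certifies tw(G) ≤ 2. For the lower bound, the 3 vertices {4, 6, 8} are pairwise adjacent, and any tree decomposition puts a clique entirely inside one bag — forcing width ≥ 2. Combining the bounds, tw(G) = 2.

Treewidth 2.
Bags: B1 = {2, 3, 6}  B2 = {3, 4, 6}  B3 = {4, 6, 8}  B4 = {3, 4, 5}  B5 = {3, 5, 7}  B6 = {1, 3, 5}
Tree: B1–B2, B2–B3, B2–B4, B4–B5, B4–B6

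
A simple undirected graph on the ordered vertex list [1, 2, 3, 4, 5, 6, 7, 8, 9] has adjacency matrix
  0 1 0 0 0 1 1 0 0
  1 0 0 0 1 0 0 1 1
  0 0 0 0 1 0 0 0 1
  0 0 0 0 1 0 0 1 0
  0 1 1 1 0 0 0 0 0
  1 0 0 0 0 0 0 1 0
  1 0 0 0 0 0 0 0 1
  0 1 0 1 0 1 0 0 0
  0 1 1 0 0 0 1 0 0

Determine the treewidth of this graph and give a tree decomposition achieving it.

Each bag holds 4 vertices, so the decomposition has width 3, which upper-bounds the treewidth. For the lower bound: the 4 vertex sets {1,6,7}, {9}, {2}, {3,4,5,8} are disjoint, each induces a connected subgraph, and every pair is joined by at least one edge of G. Contracting each set to a single vertex therefore yields K_{4} as a minor, and since treewidth is minor-monotone, tw(G) ≥ tw(K_{4}) = 3. Therefore the treewidth is 3.

Treewidth 3.
One optimal decomposition is:
Bags: B1 = {1, 6, 7, 9}  B2 = {1, 2, 6, 9}  B3 = {2, 6, 8, 9}  B4 = {2, 3, 8, 9}  B5 = {2, 3, 5, 8}  B6 = {3, 4, 5, 8}
Tree: B1–B2, B2–B3, B3–B4, B4–B5, B5–B6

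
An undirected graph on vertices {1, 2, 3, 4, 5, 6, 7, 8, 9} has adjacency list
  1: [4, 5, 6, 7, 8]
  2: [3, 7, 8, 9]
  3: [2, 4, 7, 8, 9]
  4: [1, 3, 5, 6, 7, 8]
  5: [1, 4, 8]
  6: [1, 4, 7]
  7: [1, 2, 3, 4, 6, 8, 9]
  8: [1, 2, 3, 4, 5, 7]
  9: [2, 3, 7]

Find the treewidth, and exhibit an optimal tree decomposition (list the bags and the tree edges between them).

The largest bag has 4 vertices, giving width 3; this decomposition certifies tw(G) ≤ 3. For the lower bound, the 4 vertices {1, 4, 5, 8} are pairwise adjacent, and any tree decomposition puts a clique entirely inside one bag — forcing width ≥ 3. Combining the bounds, tw(G) = 3.

Treewidth 3.
Bags: B1 = {1, 4, 7, 8}  B2 = {3, 4, 7, 8}  B3 = {2, 3, 7, 8}  B4 = {2, 3, 7, 9}  B5 = {1, 4, 5, 8}  B6 = {1, 4, 6, 7}
Tree: B1–B2, B2–B3, B3–B4, B1–B5, B1–B6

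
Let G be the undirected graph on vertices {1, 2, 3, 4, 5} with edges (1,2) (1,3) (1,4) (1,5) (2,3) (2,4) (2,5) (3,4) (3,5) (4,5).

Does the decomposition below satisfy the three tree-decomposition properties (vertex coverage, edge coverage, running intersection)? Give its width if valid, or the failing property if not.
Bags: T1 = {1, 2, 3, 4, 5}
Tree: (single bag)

Yes; width 4.

Vertex coverage: the bags together contain {1, 2, 3, 4, 5}, the full vertex set. Edge coverage: each edge of G has both endpoints in at least one bag. Running intersection: for every vertex, the bags containing it form a connected subtree. All three properties hold, so this is a valid tree decomposition of width max|bag| − 1 = 4, and hence tw(G) ≤ 4.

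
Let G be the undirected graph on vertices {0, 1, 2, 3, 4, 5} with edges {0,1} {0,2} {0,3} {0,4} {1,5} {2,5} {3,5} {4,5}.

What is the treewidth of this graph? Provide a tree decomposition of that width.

Treewidth 2.
One optimal decomposition is:
Bags: B1 = {0, 3, 5}  B2 = {0, 2, 5}  B3 = {0, 1, 5}  B4 = {0, 4, 5}
Tree: B1–B2, B2–B3, B3–B4

The largest bag has 3 vertices, giving width 2; this decomposition certifies tw(G) ≤ 2. Since 0–3–5–2–0 is a cycle in G, G is not acyclic. Forests are exactly the graphs of treewidth ≤ 1, so tw(G) ≥ 2. The upper and lower bounds meet at 2, so that is the treewidth.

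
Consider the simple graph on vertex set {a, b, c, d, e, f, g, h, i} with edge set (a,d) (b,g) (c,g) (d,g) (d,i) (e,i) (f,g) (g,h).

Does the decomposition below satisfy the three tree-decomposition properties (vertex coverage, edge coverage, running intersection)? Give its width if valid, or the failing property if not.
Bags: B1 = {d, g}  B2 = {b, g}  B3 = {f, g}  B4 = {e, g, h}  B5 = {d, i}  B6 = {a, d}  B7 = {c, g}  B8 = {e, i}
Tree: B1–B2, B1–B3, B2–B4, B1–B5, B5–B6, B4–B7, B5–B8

A tree decomposition must satisfy three properties: every vertex lies in some bag; for every edge, both endpoints lie together in some bag; and for every vertex, the bags containing it form a connected subtree. Here bags containing vertex e are not connected in the tree, so the decomposition is invalid.

No — bags containing vertex e are not connected in the tree.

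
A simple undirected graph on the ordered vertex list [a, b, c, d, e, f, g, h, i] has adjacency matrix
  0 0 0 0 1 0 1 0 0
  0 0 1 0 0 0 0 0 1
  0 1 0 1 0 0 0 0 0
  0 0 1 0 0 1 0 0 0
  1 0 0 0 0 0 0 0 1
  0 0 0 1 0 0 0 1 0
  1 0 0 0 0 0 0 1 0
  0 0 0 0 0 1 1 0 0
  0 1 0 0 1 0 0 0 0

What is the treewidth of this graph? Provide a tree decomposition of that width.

The largest bag has 3 vertices, giving width 2; this decomposition certifies tw(G) ≤ 2. The edges g–h–f–d–c–b–i–e–a–g form a cycle, so G is not a tree and its treewidth is at least 2. Hence tw(G) = 2 exactly.

Treewidth 2.
Bags: B1 = {f, g, h}  B2 = {d, f, g}  B3 = {c, d, g}  B4 = {b, c, g}  B5 = {b, g, i}  B6 = {e, g, i}  B7 = {a, e, g}
Tree: B1–B2, B2–B3, B3–B4, B4–B5, B5–B6, B6–B7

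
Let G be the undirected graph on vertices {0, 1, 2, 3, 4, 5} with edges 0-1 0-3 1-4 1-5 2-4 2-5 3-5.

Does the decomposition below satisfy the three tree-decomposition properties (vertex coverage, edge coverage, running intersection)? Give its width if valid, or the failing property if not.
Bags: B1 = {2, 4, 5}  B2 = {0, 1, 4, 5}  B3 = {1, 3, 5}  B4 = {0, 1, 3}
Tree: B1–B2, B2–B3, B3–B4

A tree decomposition must satisfy three properties: every vertex lies in some bag; for every edge, both endpoints lie together in some bag; and for every vertex, the bags containing it form a connected subtree. Here bags containing vertex 0 are not connected in the tree, so the decomposition is invalid.

No — bags containing vertex 0 are not connected in the tree.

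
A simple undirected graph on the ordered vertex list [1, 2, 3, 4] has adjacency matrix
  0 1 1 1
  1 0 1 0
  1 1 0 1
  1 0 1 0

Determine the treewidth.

2

A width-2 tree decomposition is:
Bags: B1 = {1, 3, 4}  B2 = {1, 2, 3}
Tree: B1–B2
Each bag holds 3 vertices, so the decomposition has width 2, which upper-bounds the treewidth. For the lower bound, the 3 vertices {1, 2, 3} are pairwise adjacent, and any tree decomposition puts a clique entirely inside one bag — forcing width ≥ 2. Therefore the treewidth is 2.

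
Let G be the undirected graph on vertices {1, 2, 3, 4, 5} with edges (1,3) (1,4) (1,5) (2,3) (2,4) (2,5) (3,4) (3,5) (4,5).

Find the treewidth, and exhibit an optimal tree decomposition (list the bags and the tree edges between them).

The largest bag has 4 vertices, giving width 3; this decomposition certifies tw(G) ≤ 3. On the other hand G contains the 4-clique {1, 3, 4, 5}. A clique must lie in a single bag of any decomposition, so no decomposition can have width below 3. The upper and lower bounds meet at 3, so that is the treewidth.

Treewidth 3.
Bags: B1 = {1, 3, 4, 5}  B2 = {2, 3, 4, 5}
Tree: B1–B2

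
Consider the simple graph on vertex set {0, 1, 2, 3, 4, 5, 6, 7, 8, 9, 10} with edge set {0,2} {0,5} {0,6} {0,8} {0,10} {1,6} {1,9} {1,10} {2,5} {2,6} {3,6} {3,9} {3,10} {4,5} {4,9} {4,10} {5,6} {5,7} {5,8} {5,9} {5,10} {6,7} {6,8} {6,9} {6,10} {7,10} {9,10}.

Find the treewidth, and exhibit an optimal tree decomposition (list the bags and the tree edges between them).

The largest bag has 4 vertices, giving width 3; this decomposition certifies tw(G) ≤ 3. Conversely, {4, 5, 9, 10} is a clique of size 4, and the vertices of any clique must share a bag in every tree decomposition; so some bag has ≥ 4 vertices and tw(G) ≥ 3. Therefore the treewidth is 3.

Treewidth 3.
One such decomposition:
Bags: B1 = {0, 5, 6, 10}  B2 = {0, 2, 5, 6}  B3 = {0, 5, 6, 8}  B4 = {5, 6, 9, 10}  B5 = {5, 6, 7, 10}  B6 = {4, 5, 9, 10}  B7 = {3, 6, 9, 10}  B8 = {1, 6, 9, 10}
Tree: B1–B2, B2–B3, B1–B4, B4–B5, B4–B6, B4–B7, B7–B8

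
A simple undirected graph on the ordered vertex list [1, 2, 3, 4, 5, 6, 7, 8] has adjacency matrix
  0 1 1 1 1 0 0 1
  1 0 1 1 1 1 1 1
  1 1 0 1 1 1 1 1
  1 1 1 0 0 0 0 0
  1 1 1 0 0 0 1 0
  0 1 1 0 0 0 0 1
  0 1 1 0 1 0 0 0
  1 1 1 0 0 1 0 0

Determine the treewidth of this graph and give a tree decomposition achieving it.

Each bag holds 4 vertices, so the decomposition has width 3, which upper-bounds the treewidth. For the lower bound, the 4 vertices {1, 2, 3, 8} are pairwise adjacent, and any tree decomposition puts a clique entirely inside one bag — forcing width ≥ 3. Hence tw(G) = 3 exactly.

Treewidth 3.
One optimal decomposition is:
Bags: B1 = {1, 2, 3, 4}  B2 = {1, 2, 3, 8}  B3 = {2, 3, 6, 8}  B4 = {1, 2, 3, 5}  B5 = {2, 3, 5, 7}
Tree: B1–B2, B2–B3, B2–B4, B4–B5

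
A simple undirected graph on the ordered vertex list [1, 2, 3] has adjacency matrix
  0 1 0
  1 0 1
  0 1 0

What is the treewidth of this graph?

1

A width-1 tree decomposition is:
Bags: B1 = {1, 2}  B2 = {2, 3}
Tree: B1–B2
The largest bag has 2 vertices, giving width 1; this decomposition certifies tw(G) ≤ 1. G has an edge, so its treewidth is at least 1. The upper and lower bounds meet at 1, so that is the treewidth.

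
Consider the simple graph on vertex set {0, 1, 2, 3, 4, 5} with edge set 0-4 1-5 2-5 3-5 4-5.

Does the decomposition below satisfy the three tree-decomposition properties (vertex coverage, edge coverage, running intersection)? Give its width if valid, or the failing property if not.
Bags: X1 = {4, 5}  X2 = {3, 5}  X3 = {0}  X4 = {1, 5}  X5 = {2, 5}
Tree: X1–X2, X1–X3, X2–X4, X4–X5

A tree decomposition must satisfy three properties: every vertex lies in some bag; for every edge, both endpoints lie together in some bag; and for every vertex, the bags containing it form a connected subtree. Here edge (4,0) lies in no bag, so the decomposition is invalid.

No — edge (4,0) lies in no bag.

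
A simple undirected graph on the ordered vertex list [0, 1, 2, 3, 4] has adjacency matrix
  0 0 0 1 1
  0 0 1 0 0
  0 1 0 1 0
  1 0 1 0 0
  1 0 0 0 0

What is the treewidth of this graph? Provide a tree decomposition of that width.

Treewidth 1.
One such decomposition:
Bags: B1 = {2, 3}  B2 = {1, 2}  B3 = {0, 3}  B4 = {0, 4}
Tree: B1–B2, B1–B3, B3–B4

The largest bag has 2 vertices, giving width 1; this decomposition certifies tw(G) ≤ 1. Any graph with an edge has treewidth ≥ 1, and G has the edge 2–3. Therefore the treewidth is 1.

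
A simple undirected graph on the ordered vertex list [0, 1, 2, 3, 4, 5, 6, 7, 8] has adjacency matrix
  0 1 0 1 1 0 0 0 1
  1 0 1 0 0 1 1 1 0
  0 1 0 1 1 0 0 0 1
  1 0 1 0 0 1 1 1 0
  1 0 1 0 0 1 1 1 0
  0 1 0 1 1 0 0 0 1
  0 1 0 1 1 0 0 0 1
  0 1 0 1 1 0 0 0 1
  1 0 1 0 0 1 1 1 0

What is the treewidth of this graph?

4

A width-4 tree decomposition is:
Bags: B1 = {1, 2, 3, 4, 8}  B2 = {1, 3, 4, 6, 8}  B3 = {0, 1, 3, 4, 8}  B4 = {1, 3, 4, 7, 8}  B5 = {1, 3, 4, 5, 8}
Tree: B1–B2, B2–B3, B3–B4, B4–B5
Every bag has size at most 5, so the width is 5 − 1 = 4 and tw(G) ≤ 4. For the lower bound: the 5 vertex sets {2,8}, {3,6}, {0,1}, {4}, {7} are disjoint, each induces a connected subgraph, and every pair is joined by at least one edge of G. Contracting each set to a single vertex therefore yields K_{5} as a minor, and since treewidth is minor-monotone, tw(G) ≥ tw(K_{5}) = 4. Therefore the treewidth is 4.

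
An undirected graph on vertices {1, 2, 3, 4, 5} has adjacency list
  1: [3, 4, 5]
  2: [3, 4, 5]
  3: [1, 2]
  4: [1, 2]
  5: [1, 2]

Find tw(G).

2

A width-2 tree decomposition is:
Bags: B1 = {1, 2, 5}  B2 = {1, 2, 3}  B3 = {1, 2, 4}
Tree: B1–B2, B2–B3
Each bag holds 3 vertices, so the decomposition has width 2, which upper-bounds the treewidth. The edges 5–2–3–1–5 form a cycle, so G is not a tree and its treewidth is at least 2. Combining the bounds, tw(G) = 2.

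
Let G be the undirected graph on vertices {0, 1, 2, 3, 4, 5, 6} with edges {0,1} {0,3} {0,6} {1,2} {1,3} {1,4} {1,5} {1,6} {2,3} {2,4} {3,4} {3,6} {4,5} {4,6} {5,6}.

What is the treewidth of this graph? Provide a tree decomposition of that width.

Treewidth 3.
One optimal decomposition is:
Bags: B1 = {1, 3, 4, 6}  B2 = {1, 2, 3, 4}  B3 = {0, 1, 3, 6}  B4 = {1, 4, 5, 6}
Tree: B1–B2, B1–B3, B1–B4

The largest bag has 4 vertices, giving width 3; this decomposition certifies tw(G) ≤ 3. For the lower bound, the 4 vertices {0, 1, 3, 6} are pairwise adjacent, and any tree decomposition puts a clique entirely inside one bag — forcing width ≥ 3. Therefore the treewidth is 3.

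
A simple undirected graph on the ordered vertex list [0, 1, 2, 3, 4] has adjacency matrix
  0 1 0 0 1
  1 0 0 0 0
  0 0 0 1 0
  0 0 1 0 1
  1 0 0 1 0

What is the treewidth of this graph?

1

A width-1 tree decomposition is:
Bags: B1 = {2, 3}  B2 = {3, 4}  B3 = {0, 4}  B4 = {0, 1}
Tree: B1–B2, B2–B3, B3–B4
Every bag has size at most 2, so the width is 2 − 1 = 1 and tw(G) ≤ 1. Since G has at least one edge (e.g. 2–3), it is not an edgeless graph, so tw(G) ≥ 1. Hence tw(G) = 1 exactly.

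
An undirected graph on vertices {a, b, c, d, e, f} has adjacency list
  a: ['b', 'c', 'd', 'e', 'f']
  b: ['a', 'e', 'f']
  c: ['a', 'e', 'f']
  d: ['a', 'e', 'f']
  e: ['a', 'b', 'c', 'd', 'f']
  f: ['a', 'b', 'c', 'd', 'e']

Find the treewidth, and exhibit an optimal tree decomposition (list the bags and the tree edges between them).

Treewidth 3.
One optimal decomposition is:
Bags: B1 = {a, d, e, f}  B2 = {a, c, e, f}  B3 = {a, b, e, f}
Tree: B1–B2, B1–B3

Every bag has size at most 4, so the width is 4 − 1 = 3 and tw(G) ≤ 3. For the lower bound, the 4 vertices {a, d, e, f} are pairwise adjacent, and any tree decomposition puts a clique entirely inside one bag — forcing width ≥ 3. Hence tw(G) = 3 exactly.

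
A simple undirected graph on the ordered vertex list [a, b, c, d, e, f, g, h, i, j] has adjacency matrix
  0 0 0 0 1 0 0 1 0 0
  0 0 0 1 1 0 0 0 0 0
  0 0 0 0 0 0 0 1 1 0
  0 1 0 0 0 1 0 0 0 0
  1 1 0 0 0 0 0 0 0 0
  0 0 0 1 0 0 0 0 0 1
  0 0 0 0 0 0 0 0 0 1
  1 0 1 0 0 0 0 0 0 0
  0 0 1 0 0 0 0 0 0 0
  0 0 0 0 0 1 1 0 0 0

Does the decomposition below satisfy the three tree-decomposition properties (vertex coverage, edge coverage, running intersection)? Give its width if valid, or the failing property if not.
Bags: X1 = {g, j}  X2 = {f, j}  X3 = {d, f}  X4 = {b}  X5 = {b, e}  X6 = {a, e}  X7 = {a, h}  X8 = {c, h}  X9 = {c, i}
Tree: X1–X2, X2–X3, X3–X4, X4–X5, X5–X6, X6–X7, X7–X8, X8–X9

A tree decomposition must satisfy three properties: every vertex lies in some bag; for every edge, both endpoints lie together in some bag; and for every vertex, the bags containing it form a connected subtree. Here edge (d,b) lies in no bag, so the decomposition is invalid.

No — edge (d,b) lies in no bag.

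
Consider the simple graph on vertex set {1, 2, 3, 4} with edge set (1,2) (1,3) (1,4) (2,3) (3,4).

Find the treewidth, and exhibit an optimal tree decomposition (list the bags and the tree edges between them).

Treewidth 2.
One optimal decomposition is:
Bags: B1 = {1, 2, 3}  B2 = {1, 3, 4}
Tree: B1–B2

Every bag has size at most 3, so the width is 3 − 1 = 2 and tw(G) ≤ 2. On the other hand G contains the 3-clique {1, 2, 3}. A clique must lie in a single bag of any decomposition, so no decomposition can have width below 2. Combining the bounds, tw(G) = 2.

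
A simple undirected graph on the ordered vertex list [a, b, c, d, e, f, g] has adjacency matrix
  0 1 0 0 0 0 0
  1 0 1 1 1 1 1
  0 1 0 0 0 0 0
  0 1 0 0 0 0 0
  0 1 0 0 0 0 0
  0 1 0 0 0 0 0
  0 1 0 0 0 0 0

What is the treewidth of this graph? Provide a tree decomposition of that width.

Every bag has size at most 2, so the width is 2 − 1 = 1 and tw(G) ≤ 1. Any graph with an edge has treewidth ≥ 1, and G has the edge b–a. The upper and lower bounds meet at 1, so that is the treewidth.

Treewidth 1.
One optimal decomposition is:
Bags: B1 = {a, b}  B2 = {b, d}  B3 = {b, c}  B4 = {b, e}  B5 = {b, g}  B6 = {b, f}
Tree: B1–B2, B2–B3, B2–B4, B4–B5, B4–B6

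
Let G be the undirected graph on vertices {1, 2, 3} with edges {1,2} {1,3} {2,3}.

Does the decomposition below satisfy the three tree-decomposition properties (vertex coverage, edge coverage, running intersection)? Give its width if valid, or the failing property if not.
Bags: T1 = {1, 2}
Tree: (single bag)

A tree decomposition must satisfy three properties: every vertex lies in some bag; for every edge, both endpoints lie together in some bag; and for every vertex, the bags containing it form a connected subtree. Here vertex 3 appears in no bag, so the decomposition is invalid.

No — vertex 3 appears in no bag.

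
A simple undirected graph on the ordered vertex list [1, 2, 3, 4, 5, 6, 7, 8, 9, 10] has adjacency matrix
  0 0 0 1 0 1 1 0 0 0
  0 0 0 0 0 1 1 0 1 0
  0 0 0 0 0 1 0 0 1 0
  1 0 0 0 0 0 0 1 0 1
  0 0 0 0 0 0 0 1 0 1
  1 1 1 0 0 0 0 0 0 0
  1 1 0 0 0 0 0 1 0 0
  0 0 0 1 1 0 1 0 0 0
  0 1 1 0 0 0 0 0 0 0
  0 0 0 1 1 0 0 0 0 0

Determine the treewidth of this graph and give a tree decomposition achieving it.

Treewidth 2.
One optimal decomposition is:
Bags: B1 = {4, 5, 10}  B2 = {4, 5, 8}  B3 = {1, 4, 8}  B4 = {1, 7, 8}  B5 = {1, 6, 7}  B6 = {2, 6, 7}  B7 = {2, 3, 6}  B8 = {2, 3, 9}
Tree: B1–B2, B2–B3, B3–B4, B4–B5, B5–B6, B6–B7, B7–B8

The largest bag has 3 vertices, giving width 2; this decomposition certifies tw(G) ≤ 2. Since 10–5–8–4–10 is a cycle in G, G is not acyclic. Forests are exactly the graphs of treewidth ≤ 1, so tw(G) ≥ 2. The upper and lower bounds meet at 2, so that is the treewidth.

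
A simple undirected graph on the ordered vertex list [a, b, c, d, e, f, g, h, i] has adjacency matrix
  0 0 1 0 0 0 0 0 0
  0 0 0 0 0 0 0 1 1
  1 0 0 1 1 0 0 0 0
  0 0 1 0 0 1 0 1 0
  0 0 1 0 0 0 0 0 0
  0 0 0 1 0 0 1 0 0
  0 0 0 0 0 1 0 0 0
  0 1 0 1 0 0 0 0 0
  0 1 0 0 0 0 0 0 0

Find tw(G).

1

A width-1 tree decomposition is:
Bags: B1 = {b, h}  B2 = {b, i}  B3 = {d, h}  B4 = {c, d}  B5 = {d, f}  B6 = {f, g}  B7 = {a, c}  B8 = {c, e}
Tree: B1–B2, B1–B3, B3–B4, B4–B5, B5–B6, B4–B7, B4–B8
The largest bag has 2 vertices, giving width 1; this decomposition certifies tw(G) ≤ 1. Any graph with an edge has treewidth ≥ 1, and G has the edge b–h. Therefore the treewidth is 1.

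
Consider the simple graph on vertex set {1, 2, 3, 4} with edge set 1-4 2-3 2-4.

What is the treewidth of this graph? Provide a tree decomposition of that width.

Treewidth 1.
One such decomposition:
Bags: B1 = {1, 4}  B2 = {2, 4}  B3 = {2, 3}
Tree: B1–B2, B2–B3

Each bag holds 2 vertices, so the decomposition has width 1, which upper-bounds the treewidth. Since G has at least one edge (e.g. 1–4), it is not an edgeless graph, so tw(G) ≥ 1. Combining the bounds, tw(G) = 1.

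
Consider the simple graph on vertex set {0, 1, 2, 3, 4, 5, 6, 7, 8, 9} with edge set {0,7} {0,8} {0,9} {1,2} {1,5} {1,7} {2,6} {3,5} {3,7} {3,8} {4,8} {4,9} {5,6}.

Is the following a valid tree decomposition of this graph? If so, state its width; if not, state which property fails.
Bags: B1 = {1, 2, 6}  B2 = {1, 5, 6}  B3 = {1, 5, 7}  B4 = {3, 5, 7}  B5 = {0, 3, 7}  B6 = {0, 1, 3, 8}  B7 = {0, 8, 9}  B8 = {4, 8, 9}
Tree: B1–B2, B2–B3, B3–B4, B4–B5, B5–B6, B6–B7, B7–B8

No — bags containing vertex 1 are not connected in the tree.

A tree decomposition must satisfy three properties: every vertex lies in some bag; for every edge, both endpoints lie together in some bag; and for every vertex, the bags containing it form a connected subtree. Here bags containing vertex 1 are not connected in the tree, so the decomposition is invalid.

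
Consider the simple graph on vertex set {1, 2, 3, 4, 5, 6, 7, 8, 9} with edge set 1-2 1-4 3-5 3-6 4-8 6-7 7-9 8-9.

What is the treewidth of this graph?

A width-1 tree decomposition is:
Bags: B1 = {3, 5}  B2 = {3, 6}  B3 = {6, 7}  B4 = {7, 9}  B5 = {8, 9}  B6 = {4, 8}  B7 = {1, 4}  B8 = {1, 2}
Tree: B1–B2, B2–B3, B3–B4, B4–B5, B5–B6, B6–B7, B7–B8
The largest bag has 2 vertices, giving width 1; this decomposition certifies tw(G) ≤ 1. Since G has at least one edge (e.g. 5–3), it is not an edgeless graph, so tw(G) ≥ 1. Hence tw(G) = 1 exactly.

1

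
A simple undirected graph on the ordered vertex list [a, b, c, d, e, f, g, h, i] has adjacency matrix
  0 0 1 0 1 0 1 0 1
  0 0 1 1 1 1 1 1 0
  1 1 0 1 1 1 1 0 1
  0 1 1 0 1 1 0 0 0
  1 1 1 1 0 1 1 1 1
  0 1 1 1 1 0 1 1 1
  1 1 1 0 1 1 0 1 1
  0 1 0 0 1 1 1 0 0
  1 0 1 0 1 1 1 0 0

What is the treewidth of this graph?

4

A width-4 tree decomposition is:
Bags: B1 = {c, e, f, g, i}  B2 = {a, c, e, g, i}  B3 = {b, c, e, f, g}  B4 = {b, e, f, g, h}  B5 = {b, c, d, e, f}
Tree: B1–B2, B1–B3, B3–B4, B3–B5
Each bag holds 5 vertices, so the decomposition has width 4, which upper-bounds the treewidth. For the lower bound, the 5 vertices {a, c, e, g, i} are pairwise adjacent, and any tree decomposition puts a clique entirely inside one bag — forcing width ≥ 4. Hence tw(G) = 4 exactly.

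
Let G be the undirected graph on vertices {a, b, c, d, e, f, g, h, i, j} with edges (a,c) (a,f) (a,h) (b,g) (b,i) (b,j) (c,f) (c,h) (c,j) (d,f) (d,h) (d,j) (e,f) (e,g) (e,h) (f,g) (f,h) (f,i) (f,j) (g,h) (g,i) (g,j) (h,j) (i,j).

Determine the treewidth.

3

A width-3 tree decomposition is:
Bags: B1 = {f, g, h, j}  B2 = {f, g, i, j}  B3 = {c, f, h, j}  B4 = {b, g, i, j}  B5 = {d, f, h, j}  B6 = {e, f, g, h}  B7 = {a, c, f, h}
Tree: B1–B2, B1–B3, B2–B4, B1–B5, B1–B6, B3–B7
Every bag has size at most 4, so the width is 4 − 1 = 3 and tw(G) ≤ 3. Conversely, {d, f, h, j} is a clique of size 4, and the vertices of any clique must share a bag in every tree decomposition; so some bag has ≥ 4 vertices and tw(G) ≥ 3. Combining the bounds, tw(G) = 3.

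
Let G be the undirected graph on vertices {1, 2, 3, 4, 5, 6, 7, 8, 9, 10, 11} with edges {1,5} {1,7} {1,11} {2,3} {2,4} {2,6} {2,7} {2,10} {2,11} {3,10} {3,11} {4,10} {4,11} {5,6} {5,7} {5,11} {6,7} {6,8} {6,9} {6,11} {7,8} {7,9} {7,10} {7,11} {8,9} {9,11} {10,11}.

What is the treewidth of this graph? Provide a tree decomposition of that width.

Treewidth 3.
One such decomposition:
Bags: B1 = {2, 7, 10, 11}  B2 = {2, 3, 10, 11}  B3 = {2, 6, 7, 11}  B4 = {6, 7, 9, 11}  B5 = {6, 7, 8, 9}  B6 = {5, 6, 7, 11}  B7 = {2, 4, 10, 11}  B8 = {1, 5, 7, 11}
Tree: B1–B2, B1–B3, B3–B4, B4–B5, B3–B6, B1–B7, B6–B8

Every bag has size at most 4, so the width is 4 − 1 = 3 and tw(G) ≤ 3. Conversely, {6, 7, 8, 9} is a clique of size 4, and the vertices of any clique must share a bag in every tree decomposition; so some bag has ≥ 4 vertices and tw(G) ≥ 3. Hence tw(G) = 3 exactly.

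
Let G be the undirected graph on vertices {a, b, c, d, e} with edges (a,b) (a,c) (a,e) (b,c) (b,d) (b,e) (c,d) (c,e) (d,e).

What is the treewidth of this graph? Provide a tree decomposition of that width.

Treewidth 3.
One optimal decomposition is:
Bags: B1 = {a, b, c, e}  B2 = {b, c, d, e}
Tree: B1–B2

Each bag holds 4 vertices, so the decomposition has width 3, which upper-bounds the treewidth. For the lower bound, the 4 vertices {b, c, d, e} are pairwise adjacent, and any tree decomposition puts a clique entirely inside one bag — forcing width ≥ 3. Hence tw(G) = 3 exactly.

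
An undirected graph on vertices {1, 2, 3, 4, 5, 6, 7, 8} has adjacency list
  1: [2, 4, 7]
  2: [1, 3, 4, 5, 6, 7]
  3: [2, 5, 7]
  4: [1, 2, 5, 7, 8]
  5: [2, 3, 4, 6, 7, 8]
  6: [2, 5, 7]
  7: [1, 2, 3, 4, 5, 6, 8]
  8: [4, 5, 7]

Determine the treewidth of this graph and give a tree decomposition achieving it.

Each bag holds 4 vertices, so the decomposition has width 3, which upper-bounds the treewidth. On the other hand G contains the 4-clique {4, 5, 7, 8}. A clique must lie in a single bag of any decomposition, so no decomposition can have width below 3. Therefore the treewidth is 3.

Treewidth 3.
Bags: B1 = {4, 5, 7, 8}  B2 = {2, 4, 5, 7}  B3 = {1, 2, 4, 7}  B4 = {2, 5, 6, 7}  B5 = {2, 3, 5, 7}
Tree: B1–B2, B2–B3, B2–B4, B4–B5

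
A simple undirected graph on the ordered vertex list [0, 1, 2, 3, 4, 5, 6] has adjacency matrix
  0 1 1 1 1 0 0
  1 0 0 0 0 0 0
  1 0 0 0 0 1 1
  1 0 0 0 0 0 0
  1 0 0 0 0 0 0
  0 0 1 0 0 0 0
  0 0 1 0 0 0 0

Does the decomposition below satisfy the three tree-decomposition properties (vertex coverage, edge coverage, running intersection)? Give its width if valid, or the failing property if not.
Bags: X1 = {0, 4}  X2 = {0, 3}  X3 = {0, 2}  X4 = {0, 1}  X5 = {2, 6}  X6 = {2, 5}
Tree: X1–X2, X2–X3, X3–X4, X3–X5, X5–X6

Yes; width 1.

Checking the three conditions: (i) the bags cover all of {0, 1, 2, 3, 4, 5, 6}; (ii) for each edge, some bag contains both endpoints; (iii) the bags containing any fixed vertex form a subtree. All hold, so the decomposition is valid with width 2 − 1 = 1.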